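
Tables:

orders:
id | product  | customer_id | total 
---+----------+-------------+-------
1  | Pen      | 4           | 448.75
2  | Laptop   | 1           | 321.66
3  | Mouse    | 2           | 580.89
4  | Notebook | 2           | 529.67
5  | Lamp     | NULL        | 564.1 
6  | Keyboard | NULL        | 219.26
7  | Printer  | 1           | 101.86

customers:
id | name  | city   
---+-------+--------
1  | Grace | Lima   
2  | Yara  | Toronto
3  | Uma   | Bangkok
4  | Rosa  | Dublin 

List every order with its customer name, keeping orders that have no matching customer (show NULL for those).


LEFT JOIN keeps every row from orders (the left table); where customer_id has no match in customers, the customer columns become NULL. Walk through each order:
  - order 1 (Pen): customer_id=4 -> matches Rosa
  - order 2 (Laptop): customer_id=1 -> matches Grace
  - order 3 (Mouse): customer_id=2 -> matches Yara
  - order 4 (Notebook): customer_id=2 -> matches Yara
  - order 5 (Lamp): customer_id=NULL, no match -> kept with NULL
  - order 6 (Keyboard): customer_id=NULL, no match -> kept with NULL
  - order 7 (Printer): customer_id=1 -> matches Grace
All 7 rows appear; 2 have NULL customer.

SQL:
SELECT a.product, b.name AS customer
FROM orders a
LEFT JOIN customers b ON a.customer_id = b.id

Result:
product  | customer
---------+---------
Pen      | Rosa    
Laptop   | Grace   
Mouse    | Yara    
Notebook | Yara    
Lamp     | NULL    
Keyboard | NULL    
Printer  | Grace   


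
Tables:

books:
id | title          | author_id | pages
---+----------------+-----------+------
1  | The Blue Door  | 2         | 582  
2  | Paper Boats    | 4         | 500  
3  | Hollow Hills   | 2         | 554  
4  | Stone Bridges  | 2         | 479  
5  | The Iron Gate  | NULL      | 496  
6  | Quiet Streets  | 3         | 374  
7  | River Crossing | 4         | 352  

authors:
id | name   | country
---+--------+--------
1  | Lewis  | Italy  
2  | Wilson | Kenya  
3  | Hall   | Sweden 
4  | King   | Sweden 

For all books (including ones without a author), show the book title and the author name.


LEFT JOIN keeps every row from books (the left table); where author_id has no match in authors, the author columns become NULL. Walk through each book:
  - book 1 (The Blue Door): author_id=2 -> matches Wilson
  - book 2 (Paper Boats): author_id=4 -> matches King
  - book 3 (Hollow Hills): author_id=2 -> matches Wilson
  - book 4 (Stone Bridges): author_id=2 -> matches Wilson
  - book 5 (The Iron Gate): author_id=NULL, no match -> kept with NULL
  - book 6 (Quiet Streets): author_id=3 -> matches Hall
  - book 7 (River Crossing): author_id=4 -> matches King
All 7 rows appear; 1 has NULL author.

SQL:
SELECT a.title, b.name AS author
FROM books a
LEFT JOIN authors b ON a.author_id = b.id

Result:
title          | author
---------------+-------
The Blue Door  | Wilson
Paper Boats    | King  
Hollow Hills   | Wilson
Stone Bridges  | Wilson
The Iron Gate  | NULL  
Quiet Streets  | Hall  
River Crossing | King  


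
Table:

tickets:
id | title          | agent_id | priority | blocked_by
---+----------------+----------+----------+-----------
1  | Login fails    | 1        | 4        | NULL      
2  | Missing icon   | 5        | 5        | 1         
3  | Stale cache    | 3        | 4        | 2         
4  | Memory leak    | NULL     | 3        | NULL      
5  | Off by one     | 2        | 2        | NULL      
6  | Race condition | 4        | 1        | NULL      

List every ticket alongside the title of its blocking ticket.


This is a self-join: tickets is joined to a second copy of itself, matching each row's blocked_by to another row's id. Use LEFT JOIN so rows with blocked_by=NULL are kept.
  - ticket 1 (Login fails): blocked_by=NULL -> NULL
  - ticket 2 (Missing icon): blocked_by=1 -> Login fails
  - ticket 3 (Stale cache): blocked_by=2 -> Missing icon
  - ticket 4 (Memory leak): blocked_by=NULL -> NULL
  - ticket 5 (Off by one): blocked_by=NULL -> NULL
  - ticket 6 (Race condition): blocked_by=NULL -> NULL

SQL:
SELECT a.title AS item, b.title AS blocked_by
FROM tickets a
LEFT JOIN tickets b ON a.blocked_by = b.id

Result:
item           | blocked_by  
---------------+-------------
Login fails    | NULL        
Missing icon   | Login fails 
Stale cache    | Missing icon
Memory leak    | NULL        
Off by one     | NULL        
Race condition | NULL        


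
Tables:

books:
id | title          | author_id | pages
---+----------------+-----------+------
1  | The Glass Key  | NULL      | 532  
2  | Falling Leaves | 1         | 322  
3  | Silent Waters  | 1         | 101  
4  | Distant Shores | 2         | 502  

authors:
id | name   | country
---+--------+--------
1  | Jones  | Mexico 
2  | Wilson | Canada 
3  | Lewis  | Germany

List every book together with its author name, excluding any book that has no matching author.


INNER JOIN keeps only books rows whose author_id matches an id in authors. Walk through each book:
  - book 1 (The Glass Key): author_id=NULL, no match -> dropped
  - book 2 (Falling Leaves): author_id=1 -> matches Jones
  - book 3 (Silent Waters): author_id=1 -> matches Jones
  - book 4 (Distant Shores): author_id=2 -> matches Wilson
So 1 of 4 rows is dropped.

SQL:
SELECT a.title, b.name AS author
FROM books a
INNER JOIN authors b ON a.author_id = b.id

Result:
title          | author
---------------+-------
Falling Leaves | Jones 
Silent Waters  | Jones 
Distant Shores | Wilson


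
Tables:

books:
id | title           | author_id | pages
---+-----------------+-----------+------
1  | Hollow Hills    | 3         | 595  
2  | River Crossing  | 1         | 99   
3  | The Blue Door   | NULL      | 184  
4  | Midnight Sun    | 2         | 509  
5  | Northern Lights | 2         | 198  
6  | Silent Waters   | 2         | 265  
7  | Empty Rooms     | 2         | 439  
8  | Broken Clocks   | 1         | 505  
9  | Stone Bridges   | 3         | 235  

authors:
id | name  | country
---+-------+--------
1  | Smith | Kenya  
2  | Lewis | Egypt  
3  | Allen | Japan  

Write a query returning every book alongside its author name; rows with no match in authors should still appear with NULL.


LEFT JOIN keeps every row from books (the left table); where author_id has no match in authors, the author columns become NULL. Walk through each book:
  - book 1 (Hollow Hills): author_id=3 -> matches Allen
  - book 2 (River Crossing): author_id=1 -> matches Smith
  - book 3 (The Blue Door): author_id=NULL, no match -> kept with NULL
  - book 4 (Midnight Sun): author_id=2 -> matches Lewis
  - book 5 (Northern Lights): author_id=2 -> matches Lewis
  - book 6 (Silent Waters): author_id=2 -> matches Lewis
  - book 7 (Empty Rooms): author_id=2 -> matches Lewis
  - book 8 (Broken Clocks): author_id=1 -> matches Smith
  - book 9 (Stone Bridges): author_id=3 -> matches Allen
All 9 rows appear; 1 has NULL author.

SQL:
SELECT a.title, b.name AS author
FROM books a
LEFT JOIN authors b ON a.author_id = b.id

Result:
title           | author
----------------+-------
Hollow Hills    | Allen 
River Crossing  | Smith 
The Blue Door   | NULL  
Midnight Sun    | Lewis 
Northern Lights | Lewis 
Silent Waters   | Lewis 
Empty Rooms     | Lewis 
Broken Clocks   | Smith 
Stone Bridges   | Allen 


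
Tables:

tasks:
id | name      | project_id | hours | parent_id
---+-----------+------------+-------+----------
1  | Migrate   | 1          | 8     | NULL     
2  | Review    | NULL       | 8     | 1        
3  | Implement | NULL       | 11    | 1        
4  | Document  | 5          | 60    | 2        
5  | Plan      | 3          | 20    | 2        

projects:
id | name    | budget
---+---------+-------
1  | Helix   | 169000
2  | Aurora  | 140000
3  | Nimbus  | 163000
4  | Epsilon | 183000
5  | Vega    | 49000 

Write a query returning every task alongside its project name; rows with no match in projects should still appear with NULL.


LEFT JOIN keeps every row from tasks (the left table); where project_id has no match in projects, the project columns become NULL. Walk through each task:
  - task 1 (Migrate): project_id=1 -> matches Helix
  - task 2 (Review): project_id=NULL, no match -> kept with NULL
  - task 3 (Implement): project_id=NULL, no match -> kept with NULL
  - task 4 (Document): project_id=5 -> matches Vega
  - task 5 (Plan): project_id=3 -> matches Nimbus
All 5 rows appear; 2 have NULL project.

SQL:
SELECT a.name, b.name AS project
FROM tasks a
LEFT JOIN projects b ON a.project_id = b.id

Result:
name      | project
----------+--------
Migrate   | Helix  
Review    | NULL   
Implement | NULL   
Document  | Vega   
Plan      | Nimbus 


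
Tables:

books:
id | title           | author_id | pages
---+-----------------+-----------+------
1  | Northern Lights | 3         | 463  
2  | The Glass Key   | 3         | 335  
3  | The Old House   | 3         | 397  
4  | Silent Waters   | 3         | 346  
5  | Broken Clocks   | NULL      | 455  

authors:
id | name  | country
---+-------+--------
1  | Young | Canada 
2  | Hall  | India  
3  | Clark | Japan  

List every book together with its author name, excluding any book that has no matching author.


INNER JOIN keeps only books rows whose author_id matches an id in authors. Walk through each book:
  - book 1 (Northern Lights): author_id=3 -> matches Clark
  - book 2 (The Glass Key): author_id=3 -> matches Clark
  - book 3 (The Old House): author_id=3 -> matches Clark
  - book 4 (Silent Waters): author_id=3 -> matches Clark
  - book 5 (Broken Clocks): author_id=NULL, no match -> dropped
So 1 of 5 rows is dropped.

SQL:
SELECT a.title, b.name AS author
FROM books a
INNER JOIN authors b ON a.author_id = b.id

Result:
title           | author
----------------+-------
Northern Lights | Clark 
The Glass Key   | Clark 
The Old House   | Clark 
Silent Waters   | Clark 


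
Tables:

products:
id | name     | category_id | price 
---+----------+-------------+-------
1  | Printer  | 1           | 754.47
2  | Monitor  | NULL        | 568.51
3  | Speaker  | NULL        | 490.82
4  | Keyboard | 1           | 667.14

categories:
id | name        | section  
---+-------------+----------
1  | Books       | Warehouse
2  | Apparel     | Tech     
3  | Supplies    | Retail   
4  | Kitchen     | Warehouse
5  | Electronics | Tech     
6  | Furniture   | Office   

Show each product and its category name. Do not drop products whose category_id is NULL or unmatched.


LEFT JOIN keeps every row from products (the left table); where category_id has no match in categories, the category columns become NULL. Walk through each product:
  - product 1 (Printer): category_id=1 -> matches Books
  - product 2 (Monitor): category_id=NULL, no match -> kept with NULL
  - product 3 (Speaker): category_id=NULL, no match -> kept with NULL
  - product 4 (Keyboard): category_id=1 -> matches Books
All 4 rows appear; 2 have NULL category.

SQL:
SELECT a.name, b.name AS category
FROM products a
LEFT JOIN categories b ON a.category_id = b.id

Result:
name     | category
---------+---------
Printer  | Books   
Monitor  | NULL    
Speaker  | NULL    
Keyboard | Books   


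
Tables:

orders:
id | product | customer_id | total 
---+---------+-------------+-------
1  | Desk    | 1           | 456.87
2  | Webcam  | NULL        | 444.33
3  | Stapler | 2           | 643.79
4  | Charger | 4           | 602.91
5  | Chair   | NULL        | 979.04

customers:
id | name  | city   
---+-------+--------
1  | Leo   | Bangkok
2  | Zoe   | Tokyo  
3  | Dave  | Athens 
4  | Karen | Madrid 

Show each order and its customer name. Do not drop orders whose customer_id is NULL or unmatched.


LEFT JOIN keeps every row from orders (the left table); where customer_id has no match in customers, the customer columns become NULL. Walk through each order:
  - order 1 (Desk): customer_id=1 -> matches Leo
  - order 2 (Webcam): customer_id=NULL, no match -> kept with NULL
  - order 3 (Stapler): customer_id=2 -> matches Zoe
  - order 4 (Charger): customer_id=4 -> matches Karen
  - order 5 (Chair): customer_id=NULL, no match -> kept with NULL
All 5 rows appear; 2 have NULL customer.

SQL:
SELECT a.product, b.name AS customer
FROM orders a
LEFT JOIN customers b ON a.customer_id = b.id

Result:
product | customer
--------+---------
Desk    | Leo     
Webcam  | NULL    
Stapler | Zoe     
Charger | Karen   
Chair   | NULL    


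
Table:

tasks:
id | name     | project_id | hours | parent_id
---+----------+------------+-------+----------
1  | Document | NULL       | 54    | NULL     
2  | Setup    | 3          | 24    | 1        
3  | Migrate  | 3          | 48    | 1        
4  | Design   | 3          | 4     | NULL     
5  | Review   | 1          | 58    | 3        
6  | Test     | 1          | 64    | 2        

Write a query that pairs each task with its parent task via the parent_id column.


This is a self-join: tasks is joined to a second copy of itself, matching each row's parent_id to another row's id. Use LEFT JOIN so rows with parent_id=NULL are kept.
  - task 1 (Document): parent_id=NULL -> NULL
  - task 2 (Setup): parent_id=1 -> Document
  - task 3 (Migrate): parent_id=1 -> Document
  - task 4 (Design): parent_id=NULL -> NULL
  - task 5 (Review): parent_id=3 -> Migrate
  - task 6 (Test): parent_id=2 -> Setup

SQL:
SELECT a.name AS item, b.name AS parent
FROM tasks a
LEFT JOIN tasks b ON a.parent_id = b.id

Result:
item     | parent  
---------+---------
Document | NULL    
Setup    | Document
Migrate  | Document
Design   | NULL    
Review   | Migrate 
Test     | Setup   


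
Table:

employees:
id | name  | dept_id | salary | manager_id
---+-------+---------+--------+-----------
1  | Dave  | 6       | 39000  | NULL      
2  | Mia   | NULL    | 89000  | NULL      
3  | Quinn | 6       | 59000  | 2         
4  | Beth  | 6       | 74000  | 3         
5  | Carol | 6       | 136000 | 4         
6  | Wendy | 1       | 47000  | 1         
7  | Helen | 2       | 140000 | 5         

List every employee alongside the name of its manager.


This is a self-join: employees is joined to a second copy of itself, matching each row's manager_id to another row's id. Use LEFT JOIN so rows with manager_id=NULL are kept.
  - employee 1 (Dave): manager_id=NULL -> NULL
  - employee 2 (Mia): manager_id=NULL -> NULL
  - employee 3 (Quinn): manager_id=2 -> Mia
  - employee 4 (Beth): manager_id=3 -> Quinn
  - employee 5 (Carol): manager_id=4 -> Beth
  - employee 6 (Wendy): manager_id=1 -> Dave
  - employee 7 (Helen): manager_id=5 -> Carol

SQL:
SELECT a.name AS item, b.name AS manager
FROM employees a
LEFT JOIN employees b ON a.manager_id = b.id

Result:
item  | manager
------+--------
Dave  | NULL   
Mia   | NULL   
Quinn | Mia    
Beth  | Quinn  
Carol | Beth   
Wendy | Dave   
Helen | Carol  


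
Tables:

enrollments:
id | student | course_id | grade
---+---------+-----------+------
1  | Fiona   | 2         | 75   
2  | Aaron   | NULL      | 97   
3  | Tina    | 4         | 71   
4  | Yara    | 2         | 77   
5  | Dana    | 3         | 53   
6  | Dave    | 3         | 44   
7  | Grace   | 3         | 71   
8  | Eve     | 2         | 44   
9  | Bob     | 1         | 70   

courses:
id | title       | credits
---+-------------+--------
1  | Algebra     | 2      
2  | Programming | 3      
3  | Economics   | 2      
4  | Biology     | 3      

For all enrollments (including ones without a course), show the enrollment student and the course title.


LEFT JOIN keeps every row from enrollments (the left table); where course_id has no match in courses, the course columns become NULL. Walk through each enrollment:
  - enrollment 1 (Fiona): course_id=2 -> matches Programming
  - enrollment 2 (Aaron): course_id=NULL, no match -> kept with NULL
  - enrollment 3 (Tina): course_id=4 -> matches Biology
  - enrollment 4 (Yara): course_id=2 -> matches Programming
  - enrollment 5 (Dana): course_id=3 -> matches Economics
  - enrollment 6 (Dave): course_id=3 -> matches Economics
  - enrollment 7 (Grace): course_id=3 -> matches Economics
  - enrollment 8 (Eve): course_id=2 -> matches Programming
  - enrollment 9 (Bob): course_id=1 -> matches Algebra
All 9 rows appear; 1 has NULL course.

SQL:
SELECT a.student, b.title AS course
FROM enrollments a
LEFT JOIN courses b ON a.course_id = b.id

Result:
student | course     
--------+------------
Fiona   | Programming
Aaron   | NULL       
Tina    | Biology    
Yara    | Programming
Dana    | Economics  
Dave    | Economics  
Grace   | Economics  
Eve     | Programming
Bob     | Algebra    


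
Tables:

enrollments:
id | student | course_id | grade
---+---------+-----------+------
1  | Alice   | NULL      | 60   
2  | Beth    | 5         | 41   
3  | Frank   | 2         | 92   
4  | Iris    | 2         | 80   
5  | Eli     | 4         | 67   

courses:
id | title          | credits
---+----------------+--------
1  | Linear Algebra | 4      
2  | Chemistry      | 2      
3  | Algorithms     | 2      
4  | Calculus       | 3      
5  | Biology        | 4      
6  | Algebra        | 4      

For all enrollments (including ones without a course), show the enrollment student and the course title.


LEFT JOIN keeps every row from enrollments (the left table); where course_id has no match in courses, the course columns become NULL. Walk through each enrollment:
  - enrollment 1 (Alice): course_id=NULL, no match -> kept with NULL
  - enrollment 2 (Beth): course_id=5 -> matches Biology
  - enrollment 3 (Frank): course_id=2 -> matches Chemistry
  - enrollment 4 (Iris): course_id=2 -> matches Chemistry
  - enrollment 5 (Eli): course_id=4 -> matches Calculus
All 5 rows appear; 1 has NULL course.

SQL:
SELECT a.student, b.title AS course
FROM enrollments a
LEFT JOIN courses b ON a.course_id = b.id

Result:
student | course   
--------+----------
Alice   | NULL     
Beth    | Biology  
Frank   | Chemistry
Iris    | Chemistry
Eli     | Calculus 


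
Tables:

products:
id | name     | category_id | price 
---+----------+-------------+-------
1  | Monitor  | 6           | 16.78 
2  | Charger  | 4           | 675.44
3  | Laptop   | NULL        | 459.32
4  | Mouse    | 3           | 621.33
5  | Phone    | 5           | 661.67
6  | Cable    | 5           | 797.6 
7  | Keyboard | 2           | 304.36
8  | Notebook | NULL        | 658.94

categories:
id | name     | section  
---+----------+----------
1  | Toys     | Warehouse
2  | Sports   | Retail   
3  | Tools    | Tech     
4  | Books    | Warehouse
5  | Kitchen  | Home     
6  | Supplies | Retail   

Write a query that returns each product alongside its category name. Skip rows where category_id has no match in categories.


INNER JOIN keeps only products rows whose category_id matches an id in categories. Walk through each product:
  - product 1 (Monitor): category_id=6 -> matches Supplies
  - product 2 (Charger): category_id=4 -> matches Books
  - product 3 (Laptop): category_id=NULL, no match -> dropped
  - product 4 (Mouse): category_id=3 -> matches Tools
  - product 5 (Phone): category_id=5 -> matches Kitchen
  - product 6 (Cable): category_id=5 -> matches Kitchen
  - product 7 (Keyboard): category_id=2 -> matches Sports
  - product 8 (Notebook): category_id=NULL, no match -> dropped
So 2 of 8 rows are dropped.

SQL:
SELECT a.name, b.name AS category
FROM products a
INNER JOIN categories b ON a.category_id = b.id

Result:
name     | category
---------+---------
Monitor  | Supplies
Charger  | Books   
Mouse    | Tools   
Phone    | Kitchen 
Cable    | Kitchen 
Keyboard | Sports  


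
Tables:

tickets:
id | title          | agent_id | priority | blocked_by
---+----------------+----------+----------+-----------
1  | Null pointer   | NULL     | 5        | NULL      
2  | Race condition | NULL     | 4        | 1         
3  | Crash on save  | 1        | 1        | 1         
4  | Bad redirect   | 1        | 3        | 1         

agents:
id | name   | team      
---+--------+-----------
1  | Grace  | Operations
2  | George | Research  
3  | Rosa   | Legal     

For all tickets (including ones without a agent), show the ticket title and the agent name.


LEFT JOIN keeps every row from tickets (the left table); where agent_id has no match in agents, the agent columns become NULL. Walk through each ticket:
  - ticket 1 (Null pointer): agent_id=NULL, no match -> kept with NULL
  - ticket 2 (Race condition): agent_id=NULL, no match -> kept with NULL
  - ticket 3 (Crash on save): agent_id=1 -> matches Grace
  - ticket 4 (Bad redirect): agent_id=1 -> matches Grace
All 4 rows appear; 2 have NULL agent.

SQL:
SELECT a.title, b.name AS agent
FROM tickets a
LEFT JOIN agents b ON a.agent_id = b.id

Result:
title          | agent
---------------+------
Null pointer   | NULL 
Race condition | NULL 
Crash on save  | Grace
Bad redirect   | Grace


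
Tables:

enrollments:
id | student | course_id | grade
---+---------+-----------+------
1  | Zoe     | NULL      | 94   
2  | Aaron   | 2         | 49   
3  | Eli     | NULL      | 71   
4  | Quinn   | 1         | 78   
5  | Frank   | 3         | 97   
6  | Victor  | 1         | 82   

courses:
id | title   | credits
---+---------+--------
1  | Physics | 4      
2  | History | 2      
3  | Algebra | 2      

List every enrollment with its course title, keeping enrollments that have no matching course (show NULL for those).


LEFT JOIN keeps every row from enrollments (the left table); where course_id has no match in courses, the course columns become NULL. Walk through each enrollment:
  - enrollment 1 (Zoe): course_id=NULL, no match -> kept with NULL
  - enrollment 2 (Aaron): course_id=2 -> matches History
  - enrollment 3 (Eli): course_id=NULL, no match -> kept with NULL
  - enrollment 4 (Quinn): course_id=1 -> matches Physics
  - enrollment 5 (Frank): course_id=3 -> matches Algebra
  - enrollment 6 (Victor): course_id=1 -> matches Physics
All 6 rows appear; 2 have NULL course.

SQL:
SELECT a.student, b.title AS course
FROM enrollments a
LEFT JOIN courses b ON a.course_id = b.id

Result:
student | course 
--------+--------
Zoe     | NULL   
Aaron   | History
Eli     | NULL   
Quinn   | Physics
Frank   | Algebra
Victor  | Physics


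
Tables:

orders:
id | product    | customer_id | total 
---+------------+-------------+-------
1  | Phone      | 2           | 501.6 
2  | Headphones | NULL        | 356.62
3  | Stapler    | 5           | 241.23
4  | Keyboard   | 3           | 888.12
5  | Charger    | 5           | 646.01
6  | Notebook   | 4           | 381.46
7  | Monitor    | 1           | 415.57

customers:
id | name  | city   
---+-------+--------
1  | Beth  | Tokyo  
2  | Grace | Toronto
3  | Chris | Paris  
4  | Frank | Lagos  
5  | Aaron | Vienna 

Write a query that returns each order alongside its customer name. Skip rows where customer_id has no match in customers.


INNER JOIN keeps only orders rows whose customer_id matches an id in customers. Walk through each order:
  - order 1 (Phone): customer_id=2 -> matches Grace
  - order 2 (Headphones): customer_id=NULL, no match -> dropped
  - order 3 (Stapler): customer_id=5 -> matches Aaron
  - order 4 (Keyboard): customer_id=3 -> matches Chris
  - order 5 (Charger): customer_id=5 -> matches Aaron
  - order 6 (Notebook): customer_id=4 -> matches Frank
  - order 7 (Monitor): customer_id=1 -> matches Beth
So 1 of 7 rows is dropped.

SQL:
SELECT a.product, b.name AS customer
FROM orders a
INNER JOIN customers b ON a.customer_id = b.id

Result:
product  | customer
---------+---------
Phone    | Grace   
Stapler  | Aaron   
Keyboard | Chris   
Charger  | Aaron   
Notebook | Frank   
Monitor  | Beth    


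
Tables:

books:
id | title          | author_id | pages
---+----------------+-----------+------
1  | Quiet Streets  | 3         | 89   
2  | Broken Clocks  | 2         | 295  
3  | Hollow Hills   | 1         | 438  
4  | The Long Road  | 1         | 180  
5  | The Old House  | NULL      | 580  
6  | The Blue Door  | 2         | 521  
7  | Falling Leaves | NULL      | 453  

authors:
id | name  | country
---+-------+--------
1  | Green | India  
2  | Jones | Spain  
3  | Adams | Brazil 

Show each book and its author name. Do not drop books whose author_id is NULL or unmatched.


LEFT JOIN keeps every row from books (the left table); where author_id has no match in authors, the author columns become NULL. Walk through each book:
  - book 1 (Quiet Streets): author_id=3 -> matches Adams
  - book 2 (Broken Clocks): author_id=2 -> matches Jones
  - book 3 (Hollow Hills): author_id=1 -> matches Green
  - book 4 (The Long Road): author_id=1 -> matches Green
  - book 5 (The Old House): author_id=NULL, no match -> kept with NULL
  - book 6 (The Blue Door): author_id=2 -> matches Jones
  - book 7 (Falling Leaves): author_id=NULL, no match -> kept with NULL
All 7 rows appear; 2 have NULL author.

SQL:
SELECT a.title, b.name AS author
FROM books a
LEFT JOIN authors b ON a.author_id = b.id

Result:
title          | author
---------------+-------
Quiet Streets  | Adams 
Broken Clocks  | Jones 
Hollow Hills   | Green 
The Long Road  | Green 
The Old House  | NULL  
The Blue Door  | Jones 
Falling Leaves | NULL  


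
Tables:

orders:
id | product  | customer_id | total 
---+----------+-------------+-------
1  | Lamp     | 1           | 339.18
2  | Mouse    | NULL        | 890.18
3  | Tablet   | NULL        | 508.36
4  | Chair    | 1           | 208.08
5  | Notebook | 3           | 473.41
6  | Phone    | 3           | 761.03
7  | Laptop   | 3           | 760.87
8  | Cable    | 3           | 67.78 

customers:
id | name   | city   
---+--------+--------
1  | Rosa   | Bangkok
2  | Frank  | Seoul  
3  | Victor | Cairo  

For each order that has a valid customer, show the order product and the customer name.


INNER JOIN keeps only orders rows whose customer_id matches an id in customers. Walk through each order:
  - order 1 (Lamp): customer_id=1 -> matches Rosa
  - order 2 (Mouse): customer_id=NULL, no match -> dropped
  - order 3 (Tablet): customer_id=NULL, no match -> dropped
  - order 4 (Chair): customer_id=1 -> matches Rosa
  - order 5 (Notebook): customer_id=3 -> matches Victor
  - order 6 (Phone): customer_id=3 -> matches Victor
  - order 7 (Laptop): customer_id=3 -> matches Victor
  - order 8 (Cable): customer_id=3 -> matches Victor
So 2 of 8 rows are dropped.

SQL:
SELECT a.product, b.name AS customer
FROM orders a
INNER JOIN customers b ON a.customer_id = b.id

Result:
product  | customer
---------+---------
Lamp     | Rosa    
Chair    | Rosa    
Notebook | Victor  
Phone    | Victor  
Laptop   | Victor  
Cable    | Victor  


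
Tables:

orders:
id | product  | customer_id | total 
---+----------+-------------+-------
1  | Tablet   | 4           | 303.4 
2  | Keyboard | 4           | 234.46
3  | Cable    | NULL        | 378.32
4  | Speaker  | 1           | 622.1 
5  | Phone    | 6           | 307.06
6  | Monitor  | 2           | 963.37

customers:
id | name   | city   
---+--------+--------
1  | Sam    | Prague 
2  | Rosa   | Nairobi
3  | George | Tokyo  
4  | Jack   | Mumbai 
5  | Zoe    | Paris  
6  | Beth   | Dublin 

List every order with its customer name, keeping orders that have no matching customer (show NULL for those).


LEFT JOIN keeps every row from orders (the left table); where customer_id has no match in customers, the customer columns become NULL. Walk through each order:
  - order 1 (Tablet): customer_id=4 -> matches Jack
  - order 2 (Keyboard): customer_id=4 -> matches Jack
  - order 3 (Cable): customer_id=NULL, no match -> kept with NULL
  - order 4 (Speaker): customer_id=1 -> matches Sam
  - order 5 (Phone): customer_id=6 -> matches Beth
  - order 6 (Monitor): customer_id=2 -> matches Rosa
All 6 rows appear; 1 has NULL customer.

SQL:
SELECT a.product, b.name AS customer
FROM orders a
LEFT JOIN customers b ON a.customer_id = b.id

Result:
product  | customer
---------+---------
Tablet   | Jack    
Keyboard | Jack    
Cable    | NULL    
Speaker  | Sam     
Phone    | Beth    
Monitor  | Rosa    


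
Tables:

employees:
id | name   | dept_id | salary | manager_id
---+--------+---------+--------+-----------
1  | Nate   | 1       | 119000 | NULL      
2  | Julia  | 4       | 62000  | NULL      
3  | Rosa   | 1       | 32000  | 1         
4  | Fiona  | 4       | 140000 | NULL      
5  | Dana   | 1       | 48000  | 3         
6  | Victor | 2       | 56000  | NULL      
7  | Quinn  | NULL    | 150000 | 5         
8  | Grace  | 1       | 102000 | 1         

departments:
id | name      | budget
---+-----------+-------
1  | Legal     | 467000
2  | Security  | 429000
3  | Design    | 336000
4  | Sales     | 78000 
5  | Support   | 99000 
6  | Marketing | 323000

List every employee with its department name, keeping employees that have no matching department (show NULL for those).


LEFT JOIN keeps every row from employees (the left table); where dept_id has no match in departments, the department columns become NULL. Walk through each employee:
  - employee 1 (Nate): dept_id=1 -> matches Legal
  - employee 2 (Julia): dept_id=4 -> matches Sales
  - employee 3 (Rosa): dept_id=1 -> matches Legal
  - employee 4 (Fiona): dept_id=4 -> matches Sales
  - employee 5 (Dana): dept_id=1 -> matches Legal
  - employee 6 (Victor): dept_id=2 -> matches Security
  - employee 7 (Quinn): dept_id=NULL, no match -> kept with NULL
  - employee 8 (Grace): dept_id=1 -> matches Legal
All 8 rows appear; 1 has NULL department.

SQL:
SELECT a.name, b.name AS department
FROM employees a
LEFT JOIN departments b ON a.dept_id = b.id

Result:
name   | department
-------+-----------
Nate   | Legal     
Julia  | Sales     
Rosa   | Legal     
Fiona  | Sales     
Dana   | Legal     
Victor | Security  
Quinn  | NULL      
Grace  | Legal     


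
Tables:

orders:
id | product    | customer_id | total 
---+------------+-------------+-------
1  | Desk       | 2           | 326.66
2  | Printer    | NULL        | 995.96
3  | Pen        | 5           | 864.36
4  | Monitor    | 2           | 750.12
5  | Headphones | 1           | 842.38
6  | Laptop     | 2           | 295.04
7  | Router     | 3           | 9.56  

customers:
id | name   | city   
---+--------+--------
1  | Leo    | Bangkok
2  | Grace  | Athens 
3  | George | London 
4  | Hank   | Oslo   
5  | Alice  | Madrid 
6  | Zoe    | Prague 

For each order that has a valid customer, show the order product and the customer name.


INNER JOIN keeps only orders rows whose customer_id matches an id in customers. Walk through each order:
  - order 1 (Desk): customer_id=2 -> matches Grace
  - order 2 (Printer): customer_id=NULL, no match -> dropped
  - order 3 (Pen): customer_id=5 -> matches Alice
  - order 4 (Monitor): customer_id=2 -> matches Grace
  - order 5 (Headphones): customer_id=1 -> matches Leo
  - order 6 (Laptop): customer_id=2 -> matches Grace
  - order 7 (Router): customer_id=3 -> matches George
So 1 of 7 rows is dropped.

SQL:
SELECT a.product, b.name AS customer
FROM orders a
INNER JOIN customers b ON a.customer_id = b.id

Result:
product    | customer
-----------+---------
Desk       | Grace   
Pen        | Alice   
Monitor    | Grace   
Headphones | Leo     
Laptop     | Grace   
Router     | George  


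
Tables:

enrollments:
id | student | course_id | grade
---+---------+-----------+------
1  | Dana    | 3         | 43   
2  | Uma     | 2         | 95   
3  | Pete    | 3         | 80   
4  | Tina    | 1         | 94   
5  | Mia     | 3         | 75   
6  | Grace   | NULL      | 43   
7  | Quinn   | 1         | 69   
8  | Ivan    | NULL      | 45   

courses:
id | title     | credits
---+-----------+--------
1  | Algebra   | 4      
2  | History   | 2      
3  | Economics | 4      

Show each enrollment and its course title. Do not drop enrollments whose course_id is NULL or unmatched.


LEFT JOIN keeps every row from enrollments (the left table); where course_id has no match in courses, the course columns become NULL. Walk through each enrollment:
  - enrollment 1 (Dana): course_id=3 -> matches Economics
  - enrollment 2 (Uma): course_id=2 -> matches History
  - enrollment 3 (Pete): course_id=3 -> matches Economics
  - enrollment 4 (Tina): course_id=1 -> matches Algebra
  - enrollment 5 (Mia): course_id=3 -> matches Economics
  - enrollment 6 (Grace): course_id=NULL, no match -> kept with NULL
  - enrollment 7 (Quinn): course_id=1 -> matches Algebra
  - enrollment 8 (Ivan): course_id=NULL, no match -> kept with NULL
All 8 rows appear; 2 have NULL course.

SQL:
SELECT a.student, b.title AS course
FROM enrollments a
LEFT JOIN courses b ON a.course_id = b.id

Result:
student | course   
--------+----------
Dana    | Economics
Uma     | History  
Pete    | Economics
Tina    | Algebra  
Mia     | Economics
Grace   | NULL     
Quinn   | Algebra  
Ivan    | NULL     


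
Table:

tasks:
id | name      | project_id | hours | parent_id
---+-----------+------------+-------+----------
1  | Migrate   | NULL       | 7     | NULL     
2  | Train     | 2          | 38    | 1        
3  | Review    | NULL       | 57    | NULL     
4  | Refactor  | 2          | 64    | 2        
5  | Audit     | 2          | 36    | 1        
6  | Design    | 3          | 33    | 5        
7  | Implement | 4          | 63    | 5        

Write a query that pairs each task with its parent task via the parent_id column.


This is a self-join: tasks is joined to a second copy of itself, matching each row's parent_id to another row's id. Use LEFT JOIN so rows with parent_id=NULL are kept.
  - task 1 (Migrate): parent_id=NULL -> NULL
  - task 2 (Train): parent_id=1 -> Migrate
  - task 3 (Review): parent_id=NULL -> NULL
  - task 4 (Refactor): parent_id=2 -> Train
  - task 5 (Audit): parent_id=1 -> Migrate
  - task 6 (Design): parent_id=5 -> Audit
  - task 7 (Implement): parent_id=5 -> Audit

SQL:
SELECT a.name AS item, b.name AS parent
FROM tasks a
LEFT JOIN tasks b ON a.parent_id = b.id

Result:
item      | parent 
----------+--------
Migrate   | NULL   
Train     | Migrate
Review    | NULL   
Refactor  | Train  
Audit     | Migrate
Design    | Audit  
Implement | Audit  


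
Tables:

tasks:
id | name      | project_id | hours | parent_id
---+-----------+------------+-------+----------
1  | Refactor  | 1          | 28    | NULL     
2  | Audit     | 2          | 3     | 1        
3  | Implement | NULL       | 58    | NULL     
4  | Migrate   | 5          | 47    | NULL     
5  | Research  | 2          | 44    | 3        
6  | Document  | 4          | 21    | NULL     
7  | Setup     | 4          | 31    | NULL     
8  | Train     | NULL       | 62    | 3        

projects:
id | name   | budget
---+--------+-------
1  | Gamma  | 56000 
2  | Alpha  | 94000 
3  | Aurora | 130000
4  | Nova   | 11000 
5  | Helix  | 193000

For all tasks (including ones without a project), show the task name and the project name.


LEFT JOIN keeps every row from tasks (the left table); where project_id has no match in projects, the project columns become NULL. Walk through each task:
  - task 1 (Refactor): project_id=1 -> matches Gamma
  - task 2 (Audit): project_id=2 -> matches Alpha
  - task 3 (Implement): project_id=NULL, no match -> kept with NULL
  - task 4 (Migrate): project_id=5 -> matches Helix
  - task 5 (Research): project_id=2 -> matches Alpha
  - task 6 (Document): project_id=4 -> matches Nova
  - task 7 (Setup): project_id=4 -> matches Nova
  - task 8 (Train): project_id=NULL, no match -> kept with NULL
All 8 rows appear; 2 have NULL project.

SQL:
SELECT a.name, b.name AS project
FROM tasks a
LEFT JOIN projects b ON a.project_id = b.id

Result:
name      | project
----------+--------
Refactor  | Gamma  
Audit     | Alpha  
Implement | NULL   
Migrate   | Helix  
Research  | Alpha  
Document  | Nova   
Setup     | Nova   
Train     | NULL   


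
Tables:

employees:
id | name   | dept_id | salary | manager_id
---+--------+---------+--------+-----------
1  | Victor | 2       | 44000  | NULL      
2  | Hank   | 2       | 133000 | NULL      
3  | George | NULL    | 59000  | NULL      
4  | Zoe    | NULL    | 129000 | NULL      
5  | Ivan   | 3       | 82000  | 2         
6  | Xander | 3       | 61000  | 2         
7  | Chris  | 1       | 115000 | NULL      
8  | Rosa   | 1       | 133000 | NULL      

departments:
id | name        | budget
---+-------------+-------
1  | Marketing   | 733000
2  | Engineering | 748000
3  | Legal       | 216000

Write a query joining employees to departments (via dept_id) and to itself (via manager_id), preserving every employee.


Two LEFT JOINs from the same base table employees: one to departments via dept_id, one to employees itself via manager_id. Both are LEFT so every employee is preserved.
Match against departments:
  - employee 1 (Victor): dept_id=2 -> matches Engineering
  - employee 2 (Hank): dept_id=2 -> matches Engineering
  - employee 3 (George): dept_id=NULL, no match -> kept with NULL
  - employee 4 (Zoe): dept_id=NULL, no match -> kept with NULL
  - employee 5 (Ivan): dept_id=3 -> matches Legal
  - employee 6 (Xander): dept_id=3 -> matches Legal
  - employee 7 (Chris): dept_id=1 -> matches Marketing
  - employee 8 (Rosa): dept_id=1 -> matches Marketing
Match against employees (self):
  - employee 1 (Victor): manager_id=NULL -> NULL
  - employee 2 (Hank): manager_id=NULL -> NULL
  - employee 3 (George): manager_id=NULL -> NULL
  - employee 4 (Zoe): manager_id=NULL -> NULL
  - employee 5 (Ivan): manager_id=2 -> Hank
  - employee 6 (Xander): manager_id=2 -> Hank
  - employee 7 (Chris): manager_id=NULL -> NULL
  - employee 8 (Rosa): manager_id=NULL -> NULL

SQL:
SELECT a.name, b.name AS department, c.name AS manager
FROM employees a
LEFT JOIN departments b ON a.dept_id = b.id
LEFT JOIN employees c ON a.manager_id = c.id

Result:
name   | department  | manager
-------+-------------+--------
Victor | Engineering | NULL   
Hank   | Engineering | NULL   
George | NULL        | NULL   
Zoe    | NULL        | NULL   
Ivan   | Legal       | Hank   
Xander | Legal       | Hank   
Chris  | Marketing   | NULL   
Rosa   | Marketing   | NULL   


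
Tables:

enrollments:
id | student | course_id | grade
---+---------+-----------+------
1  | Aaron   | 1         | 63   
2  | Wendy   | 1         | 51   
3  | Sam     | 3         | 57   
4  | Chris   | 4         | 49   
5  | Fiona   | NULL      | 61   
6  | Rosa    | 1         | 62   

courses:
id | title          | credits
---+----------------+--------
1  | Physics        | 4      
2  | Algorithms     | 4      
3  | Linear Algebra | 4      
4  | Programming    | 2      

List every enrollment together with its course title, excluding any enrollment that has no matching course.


INNER JOIN keeps only enrollments rows whose course_id matches an id in courses. Walk through each enrollment:
  - enrollment 1 (Aaron): course_id=1 -> matches Physics
  - enrollment 2 (Wendy): course_id=1 -> matches Physics
  - enrollment 3 (Sam): course_id=3 -> matches Linear Algebra
  - enrollment 4 (Chris): course_id=4 -> matches Programming
  - enrollment 5 (Fiona): course_id=NULL, no match -> dropped
  - enrollment 6 (Rosa): course_id=1 -> matches Physics
So 1 of 6 rows is dropped.

SQL:
SELECT a.student, b.title AS course
FROM enrollments a
INNER JOIN courses b ON a.course_id = b.id

Result:
student | course        
--------+---------------
Aaron   | Physics       
Wendy   | Physics       
Sam     | Linear Algebra
Chris   | Programming   
Rosa    | Physics       


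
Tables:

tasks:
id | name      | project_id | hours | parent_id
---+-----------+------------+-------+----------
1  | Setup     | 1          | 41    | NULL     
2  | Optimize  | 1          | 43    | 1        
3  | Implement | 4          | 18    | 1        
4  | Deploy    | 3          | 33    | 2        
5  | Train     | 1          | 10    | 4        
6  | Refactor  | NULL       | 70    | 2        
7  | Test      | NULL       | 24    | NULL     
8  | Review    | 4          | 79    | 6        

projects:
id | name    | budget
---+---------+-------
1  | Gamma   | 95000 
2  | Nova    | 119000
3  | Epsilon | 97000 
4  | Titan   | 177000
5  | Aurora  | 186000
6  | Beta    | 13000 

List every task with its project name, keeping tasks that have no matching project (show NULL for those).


LEFT JOIN keeps every row from tasks (the left table); where project_id has no match in projects, the project columns become NULL. Walk through each task:
  - task 1 (Setup): project_id=1 -> matches Gamma
  - task 2 (Optimize): project_id=1 -> matches Gamma
  - task 3 (Implement): project_id=4 -> matches Titan
  - task 4 (Deploy): project_id=3 -> matches Epsilon
  - task 5 (Train): project_id=1 -> matches Gamma
  - task 6 (Refactor): project_id=NULL, no match -> kept with NULL
  - task 7 (Test): project_id=NULL, no match -> kept with NULL
  - task 8 (Review): project_id=4 -> matches Titan
All 8 rows appear; 2 have NULL project.

SQL:
SELECT a.name, b.name AS project
FROM tasks a
LEFT JOIN projects b ON a.project_id = b.id

Result:
name      | project
----------+--------
Setup     | Gamma  
Optimize  | Gamma  
Implement | Titan  
Deploy    | Epsilon
Train     | Gamma  
Refactor  | NULL   
Test      | NULL   
Review    | Titan  
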